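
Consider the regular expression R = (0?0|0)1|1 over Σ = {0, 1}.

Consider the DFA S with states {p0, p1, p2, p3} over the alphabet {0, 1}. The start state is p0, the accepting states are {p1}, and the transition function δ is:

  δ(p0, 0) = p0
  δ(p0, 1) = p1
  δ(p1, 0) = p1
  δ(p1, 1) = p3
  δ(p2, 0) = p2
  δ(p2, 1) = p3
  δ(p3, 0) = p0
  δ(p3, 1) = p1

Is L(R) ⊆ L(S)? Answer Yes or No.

Yes

Converting the expression R to a DFA (subset construction, then merging equivalent states) gives the minimal DFA with states {r0, r1, r2, r3, r4}, start state r0, accepting states {r2} and transitions r0: 0→r1, 1→r2; r1: 0→r3, 1→r2; r2: 0→r4, 1→r4; r3: 0→r4, 1→r2; r4: 0→r4, 1→r4.
Exploring the product automaton R × S from the start pair (r0, p0), following both machines on each input symbol, reaches 7 state pairs: (r0, p0), (r1, p0), (r2, p1), (r3, p0), (r4, p1), (r4, p3), (r4, p0).
R accepts in {r2} and S accepts in {p1}. The reachable pairs whose R-component is accepting are (r2, p1); in each of them the S-component is accepting too, so the product for L(R) \ L(S) (R-component accepting, S-component rejecting) has no reachable accepting pair and the difference is empty.
Hence every string in L(R) is also in L(S).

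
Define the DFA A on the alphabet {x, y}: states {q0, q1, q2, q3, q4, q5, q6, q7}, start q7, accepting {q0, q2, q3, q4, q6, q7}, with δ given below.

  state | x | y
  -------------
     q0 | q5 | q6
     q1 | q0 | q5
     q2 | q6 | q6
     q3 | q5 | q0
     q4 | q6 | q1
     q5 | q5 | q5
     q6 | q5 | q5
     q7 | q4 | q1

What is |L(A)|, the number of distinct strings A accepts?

7

The useful subgraph on states {q0, q1, q4, q6, q7} is acyclic, so L(A) is finite; the longest accepting path visits 5 useful states, giving maximum string length 4.
Counting accepting paths from q7 by length: 1 of length 0, 1 of length 1, 2 of length 2, 2 of length 3, 1 of length 4. Total 7.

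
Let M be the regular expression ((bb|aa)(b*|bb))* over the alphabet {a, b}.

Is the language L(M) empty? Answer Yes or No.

No

The empty string ε matches the expression, so it belongs to L(M).
Since L(M) contains at least one string, it is not empty.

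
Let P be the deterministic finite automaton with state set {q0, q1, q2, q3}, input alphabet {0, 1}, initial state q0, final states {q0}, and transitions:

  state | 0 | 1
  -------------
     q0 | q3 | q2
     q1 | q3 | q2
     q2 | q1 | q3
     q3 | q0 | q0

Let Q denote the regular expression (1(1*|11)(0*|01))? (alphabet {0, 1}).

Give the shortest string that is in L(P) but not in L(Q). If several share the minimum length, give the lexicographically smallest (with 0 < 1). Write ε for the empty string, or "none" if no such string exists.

The string 00 is accepted by P but not by Q.
No shorter string lies in the difference, and 00 is the lexicographically first length-2 string in L(P) \ L(Q).

00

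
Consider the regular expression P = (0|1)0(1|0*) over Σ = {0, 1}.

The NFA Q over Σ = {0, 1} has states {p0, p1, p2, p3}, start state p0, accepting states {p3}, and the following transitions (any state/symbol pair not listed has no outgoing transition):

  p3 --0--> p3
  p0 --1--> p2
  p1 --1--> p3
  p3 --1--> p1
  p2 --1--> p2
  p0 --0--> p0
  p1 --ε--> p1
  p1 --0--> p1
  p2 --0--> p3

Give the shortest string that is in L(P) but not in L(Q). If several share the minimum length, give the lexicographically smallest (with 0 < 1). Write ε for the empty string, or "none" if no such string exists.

The string 00 is accepted by P but not by Q.
No shorter string lies in the difference, and 00 is the lexicographically first length-2 string in L(P) \ L(Q).

00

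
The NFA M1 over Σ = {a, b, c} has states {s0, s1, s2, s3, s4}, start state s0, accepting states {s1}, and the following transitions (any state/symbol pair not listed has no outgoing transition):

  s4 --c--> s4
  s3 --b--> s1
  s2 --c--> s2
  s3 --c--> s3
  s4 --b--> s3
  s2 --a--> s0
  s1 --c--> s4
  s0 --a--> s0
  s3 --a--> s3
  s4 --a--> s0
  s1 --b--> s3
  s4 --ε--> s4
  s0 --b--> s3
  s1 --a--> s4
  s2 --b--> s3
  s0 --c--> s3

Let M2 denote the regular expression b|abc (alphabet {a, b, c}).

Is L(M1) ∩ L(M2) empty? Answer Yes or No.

Converting the expression M2 to a DFA (subset construction, then merging equivalent states) gives the minimal DFA with states {r0, r1, r2, r3, r4}, start state r0, accepting states {r2} and transitions r0: a→r1, b→r2, c→r3; r1: a→r3, b→r4, c→r3; r2: a→r3, b→r3, c→r3; r3: a→r3, b→r3, c→r3; r4: a→r3, b→r3, c→r2.
Exploring the product automaton M1 × M2 from the start pair (s0, r0), following both machines on each input symbol, reaches 8 state pairs: (s0, r0), (s0, r1), (s3, r2), (s3, r3), (s0, r3), (s3, r4), (s1, r3), (s4, r3).
M1 accepts in {s1} and M2 accepts in {r2}; no reachable pair has both components accepting, so no string drives both machines to acceptance simultaneously and L(M1) ∩ L(M2) = ∅.
So no string is accepted by both, and the intersection is empty.

Yes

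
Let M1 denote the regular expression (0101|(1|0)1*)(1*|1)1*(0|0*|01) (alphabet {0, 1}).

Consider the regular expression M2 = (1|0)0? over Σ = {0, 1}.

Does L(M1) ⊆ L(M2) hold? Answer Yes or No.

The string 01 is in L(M1) but not in L(M2).
So L(M1) ⊄ L(M2).

No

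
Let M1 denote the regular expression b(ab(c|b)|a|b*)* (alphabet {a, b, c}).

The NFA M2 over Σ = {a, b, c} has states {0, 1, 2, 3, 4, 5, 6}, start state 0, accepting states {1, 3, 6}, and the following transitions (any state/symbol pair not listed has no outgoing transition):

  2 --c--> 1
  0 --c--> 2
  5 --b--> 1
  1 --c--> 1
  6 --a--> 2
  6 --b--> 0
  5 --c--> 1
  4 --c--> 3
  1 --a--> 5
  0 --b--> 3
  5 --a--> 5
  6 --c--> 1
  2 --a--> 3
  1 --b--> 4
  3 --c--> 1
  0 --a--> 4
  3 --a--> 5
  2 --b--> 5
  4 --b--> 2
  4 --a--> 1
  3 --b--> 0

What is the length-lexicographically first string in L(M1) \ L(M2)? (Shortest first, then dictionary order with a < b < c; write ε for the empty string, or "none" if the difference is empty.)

The string ba is accepted by M1 but not by M2.
No shorter string lies in the difference, and ba is the lexicographically first length-2 string in L(M1) \ L(M2).

ba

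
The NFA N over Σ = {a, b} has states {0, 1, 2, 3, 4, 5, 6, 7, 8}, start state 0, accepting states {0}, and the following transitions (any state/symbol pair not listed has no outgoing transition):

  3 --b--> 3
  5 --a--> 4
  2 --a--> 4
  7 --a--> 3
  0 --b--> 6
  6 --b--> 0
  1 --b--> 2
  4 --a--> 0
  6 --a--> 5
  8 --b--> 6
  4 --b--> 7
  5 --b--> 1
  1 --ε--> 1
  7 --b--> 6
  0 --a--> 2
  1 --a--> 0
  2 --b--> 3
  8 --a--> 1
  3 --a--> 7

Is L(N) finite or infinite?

infinite

State 3 is reachable from the start and can reach an accepting state, and it lies on the cycle 3 → 3.
Traversing that cycle any number of times yields accepted strings of unbounded length, so the language is infinite.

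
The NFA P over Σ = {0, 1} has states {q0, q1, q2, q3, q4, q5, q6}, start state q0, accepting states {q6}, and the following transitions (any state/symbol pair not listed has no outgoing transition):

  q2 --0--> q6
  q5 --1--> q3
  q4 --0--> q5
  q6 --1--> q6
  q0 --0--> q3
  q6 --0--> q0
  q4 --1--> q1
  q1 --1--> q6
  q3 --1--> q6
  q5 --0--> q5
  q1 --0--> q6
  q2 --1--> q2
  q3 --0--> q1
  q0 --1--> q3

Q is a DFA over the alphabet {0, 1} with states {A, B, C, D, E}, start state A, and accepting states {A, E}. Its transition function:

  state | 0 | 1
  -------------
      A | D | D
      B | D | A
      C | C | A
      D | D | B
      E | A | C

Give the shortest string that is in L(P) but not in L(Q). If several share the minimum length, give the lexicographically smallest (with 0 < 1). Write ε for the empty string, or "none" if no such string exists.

01

The string 01 is accepted by P but not by Q.
No shorter string lies in the difference, and 01 is the lexicographically first length-2 string in L(P) \ L(Q).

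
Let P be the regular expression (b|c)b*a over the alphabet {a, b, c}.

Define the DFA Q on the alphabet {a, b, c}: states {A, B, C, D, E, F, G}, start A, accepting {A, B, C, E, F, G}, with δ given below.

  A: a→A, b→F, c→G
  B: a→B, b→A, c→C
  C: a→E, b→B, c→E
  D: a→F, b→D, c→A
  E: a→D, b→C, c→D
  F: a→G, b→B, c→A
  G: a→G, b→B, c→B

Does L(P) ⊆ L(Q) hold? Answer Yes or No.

Yes

Converting the expression P to a DFA (subset construction, then merging equivalent states) gives the minimal DFA with states {p0, p1, p2, p3}, start state p0, accepting states {p3} and transitions p0: a→p1, b→p2, c→p2; p1: a→p1, b→p1, c→p1; p2: a→p3, b→p2, c→p1; p3: a→p1, b→p1, c→p1.
Exploring the product automaton P × Q from the start pair (p0, A), following both machines on each input symbol, reaches 15 state pairs: (p0, A), (p1, A), (p2, F), (p2, G), (p1, F), (p1, G), (p3, G), (p2, B), (p1, B), (p3, B), (p2, A), (p1, C), (p3, A), (p1, E), (p1, D).
P accepts in {p3} and Q accepts in {A, B, C, E, F, G}. The reachable pairs whose P-component is accepting are (p3, G), (p3, B), (p3, A); in each of them the Q-component is accepting too, so the product for L(P) \ L(Q) (P-component accepting, Q-component rejecting) has no reachable accepting pair and the difference is empty.
Hence every string in L(P) is also in L(Q).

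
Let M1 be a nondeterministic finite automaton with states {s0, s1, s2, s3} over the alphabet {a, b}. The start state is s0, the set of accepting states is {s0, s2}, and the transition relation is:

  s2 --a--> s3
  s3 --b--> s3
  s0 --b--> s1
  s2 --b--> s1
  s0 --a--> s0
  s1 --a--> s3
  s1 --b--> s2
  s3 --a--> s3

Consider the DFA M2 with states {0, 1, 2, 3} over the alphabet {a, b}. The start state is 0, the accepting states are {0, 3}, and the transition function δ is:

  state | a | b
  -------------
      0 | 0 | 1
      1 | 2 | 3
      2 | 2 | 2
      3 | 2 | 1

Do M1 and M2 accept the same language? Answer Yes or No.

Yes

Exploring the product automaton M1 × M2 from the start pair (s0, 0), following both machines on each input symbol, reaches 4 state pairs: (s0, 0), (s1, 1), (s3, 2), (s2, 3).
M1 accepts in {s0, s2} and M2 accepts in {0, 3}. In every reachable pair the two components are either both accepting — (s0, 0), (s2, 3) — or both non-accepting, so no string is accepted by exactly one of the machines: L(M1) \ L(M2) and L(M2) \ L(M1) are both empty.
Hence every string is accepted by M1 iff it is accepted by M2, and the two languages coincide.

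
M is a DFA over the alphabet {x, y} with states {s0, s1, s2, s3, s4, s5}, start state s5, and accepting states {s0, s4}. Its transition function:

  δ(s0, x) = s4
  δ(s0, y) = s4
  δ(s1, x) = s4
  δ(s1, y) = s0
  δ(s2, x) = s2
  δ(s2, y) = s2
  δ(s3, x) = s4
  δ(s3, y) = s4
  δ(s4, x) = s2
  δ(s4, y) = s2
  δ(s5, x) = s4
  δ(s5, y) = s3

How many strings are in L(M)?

3

The useful subgraph on states {s3, s4, s5} is acyclic, so L(M) is finite; the longest accepting path visits 3 useful states, giving maximum string length 2.
Counting accepting paths from s5 by length: 1 of length 1, 2 of length 2. Total 3.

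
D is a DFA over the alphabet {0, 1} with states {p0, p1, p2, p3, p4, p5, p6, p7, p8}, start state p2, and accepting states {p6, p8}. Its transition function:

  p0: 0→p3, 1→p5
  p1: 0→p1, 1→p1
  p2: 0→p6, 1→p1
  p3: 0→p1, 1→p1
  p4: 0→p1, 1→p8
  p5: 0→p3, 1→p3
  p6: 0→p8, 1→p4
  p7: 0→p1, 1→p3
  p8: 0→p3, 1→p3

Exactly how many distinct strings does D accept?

3

The useful subgraph on states {p2, p4, p6, p8} is acyclic, so L(D) is finite; the longest accepting path visits 4 useful states, giving maximum string length 3.
Counting accepting paths from p2 by length: 1 of length 1, 1 of length 2, 1 of length 3. Total 3.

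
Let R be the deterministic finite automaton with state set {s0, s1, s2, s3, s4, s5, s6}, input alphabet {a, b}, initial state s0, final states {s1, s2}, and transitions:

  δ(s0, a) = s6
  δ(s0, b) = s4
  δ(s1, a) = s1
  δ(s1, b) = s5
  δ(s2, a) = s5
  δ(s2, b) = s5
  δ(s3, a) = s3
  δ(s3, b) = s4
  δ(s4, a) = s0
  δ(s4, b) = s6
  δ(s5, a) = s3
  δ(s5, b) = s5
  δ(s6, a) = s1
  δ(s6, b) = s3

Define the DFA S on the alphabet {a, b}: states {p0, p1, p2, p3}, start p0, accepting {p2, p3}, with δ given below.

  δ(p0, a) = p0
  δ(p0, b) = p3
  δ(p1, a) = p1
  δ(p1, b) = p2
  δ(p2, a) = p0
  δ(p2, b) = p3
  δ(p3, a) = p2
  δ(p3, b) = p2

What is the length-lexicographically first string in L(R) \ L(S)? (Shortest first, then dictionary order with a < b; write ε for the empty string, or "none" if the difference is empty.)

The string aa is accepted by R but not by S.
No shorter string lies in the difference, and aa is the lexicographically first length-2 string in L(R) \ L(S).

aa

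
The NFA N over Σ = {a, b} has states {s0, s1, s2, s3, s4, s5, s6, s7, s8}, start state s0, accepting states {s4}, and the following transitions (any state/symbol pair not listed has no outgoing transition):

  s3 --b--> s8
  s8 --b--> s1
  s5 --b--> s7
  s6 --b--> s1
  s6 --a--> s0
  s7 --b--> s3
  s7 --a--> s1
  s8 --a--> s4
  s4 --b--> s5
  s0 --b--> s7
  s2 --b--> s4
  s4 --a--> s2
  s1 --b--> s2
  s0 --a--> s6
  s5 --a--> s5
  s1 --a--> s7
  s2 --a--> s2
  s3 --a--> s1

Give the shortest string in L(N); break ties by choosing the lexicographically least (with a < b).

A breadth-first search from s0 reaches an accepting state first via the path s0 → s6 → s1 → s2 → s4 on input abbb.
No string of length < 4 is accepted (BFS exhausts all shorter strings without reaching an accepting state), and abbb is the lexicographically least accepting string of length 4.

abbb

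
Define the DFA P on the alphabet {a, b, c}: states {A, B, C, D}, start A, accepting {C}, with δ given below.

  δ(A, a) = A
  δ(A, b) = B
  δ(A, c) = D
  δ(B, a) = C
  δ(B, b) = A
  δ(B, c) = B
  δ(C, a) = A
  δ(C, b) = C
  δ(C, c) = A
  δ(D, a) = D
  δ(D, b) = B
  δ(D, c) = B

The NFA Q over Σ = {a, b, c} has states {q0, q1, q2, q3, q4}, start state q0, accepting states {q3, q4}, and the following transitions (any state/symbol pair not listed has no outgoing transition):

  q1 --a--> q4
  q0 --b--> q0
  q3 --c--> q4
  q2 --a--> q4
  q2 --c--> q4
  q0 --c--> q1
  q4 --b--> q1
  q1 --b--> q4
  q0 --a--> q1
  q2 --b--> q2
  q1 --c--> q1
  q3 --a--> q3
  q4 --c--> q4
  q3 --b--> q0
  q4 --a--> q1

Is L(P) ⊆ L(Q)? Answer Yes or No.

The string ba is in L(P) but not in L(Q).
So L(P) ⊄ L(Q).

No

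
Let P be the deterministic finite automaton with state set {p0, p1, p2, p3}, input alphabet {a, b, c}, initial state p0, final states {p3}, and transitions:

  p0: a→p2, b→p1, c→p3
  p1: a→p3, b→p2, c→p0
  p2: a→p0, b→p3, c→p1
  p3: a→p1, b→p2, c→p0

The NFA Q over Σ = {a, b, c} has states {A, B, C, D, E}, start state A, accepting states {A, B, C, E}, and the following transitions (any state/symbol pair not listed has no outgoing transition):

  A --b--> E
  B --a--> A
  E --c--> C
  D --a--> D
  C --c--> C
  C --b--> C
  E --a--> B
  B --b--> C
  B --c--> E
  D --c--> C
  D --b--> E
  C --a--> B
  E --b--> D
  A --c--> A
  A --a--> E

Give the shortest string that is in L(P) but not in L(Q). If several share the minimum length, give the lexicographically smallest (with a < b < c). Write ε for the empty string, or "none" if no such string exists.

ab

The string ab is accepted by P but not by Q.
No shorter string lies in the difference, and ab is the lexicographically first length-2 string in L(P) \ L(Q).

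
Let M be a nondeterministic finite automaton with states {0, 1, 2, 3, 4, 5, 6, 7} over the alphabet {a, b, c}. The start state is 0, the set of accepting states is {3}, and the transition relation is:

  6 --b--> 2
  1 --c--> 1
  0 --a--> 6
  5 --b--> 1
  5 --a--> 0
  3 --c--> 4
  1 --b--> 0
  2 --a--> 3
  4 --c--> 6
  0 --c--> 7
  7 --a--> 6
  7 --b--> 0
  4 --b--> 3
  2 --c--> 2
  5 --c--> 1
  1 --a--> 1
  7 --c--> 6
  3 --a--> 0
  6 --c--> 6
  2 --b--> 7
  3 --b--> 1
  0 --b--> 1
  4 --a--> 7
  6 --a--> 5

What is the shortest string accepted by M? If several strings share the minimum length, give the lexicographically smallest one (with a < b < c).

A breadth-first search from 0 reaches an accepting state first via the path 0 → 6 → 2 → 3 on input aba.
No string of length < 3 is accepted (BFS exhausts all shorter strings without reaching an accepting state), and aba is the lexicographically least accepting string of length 3.

aba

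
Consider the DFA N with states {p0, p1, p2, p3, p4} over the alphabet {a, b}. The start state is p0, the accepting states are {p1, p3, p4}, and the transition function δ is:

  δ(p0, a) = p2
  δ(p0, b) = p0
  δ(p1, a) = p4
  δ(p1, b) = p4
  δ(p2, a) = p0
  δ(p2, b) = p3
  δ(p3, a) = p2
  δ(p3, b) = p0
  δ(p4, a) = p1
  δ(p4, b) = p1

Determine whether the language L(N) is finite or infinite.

infinite

State p0 is reachable from the start and can reach an accepting state, and it lies on the cycle p0 → p0.
Traversing that cycle any number of times yields accepted strings of unbounded length, so the language is infinite.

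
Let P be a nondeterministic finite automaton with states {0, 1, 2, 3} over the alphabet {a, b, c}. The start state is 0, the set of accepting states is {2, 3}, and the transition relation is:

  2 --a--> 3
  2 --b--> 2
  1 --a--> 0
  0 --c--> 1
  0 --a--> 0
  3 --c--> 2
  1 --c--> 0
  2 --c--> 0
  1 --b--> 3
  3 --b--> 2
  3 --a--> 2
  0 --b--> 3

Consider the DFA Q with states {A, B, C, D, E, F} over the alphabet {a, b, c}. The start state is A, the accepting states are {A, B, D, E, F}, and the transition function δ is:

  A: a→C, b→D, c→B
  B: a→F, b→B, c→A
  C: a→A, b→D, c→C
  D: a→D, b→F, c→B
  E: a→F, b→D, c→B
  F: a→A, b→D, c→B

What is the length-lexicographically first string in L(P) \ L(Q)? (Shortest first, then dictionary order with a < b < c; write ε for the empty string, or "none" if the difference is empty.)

The string bbaa is accepted by P but not by Q.
No shorter string lies in the difference, and bbaa is the lexicographically first length-4 string in L(P) \ L(Q).

bbaa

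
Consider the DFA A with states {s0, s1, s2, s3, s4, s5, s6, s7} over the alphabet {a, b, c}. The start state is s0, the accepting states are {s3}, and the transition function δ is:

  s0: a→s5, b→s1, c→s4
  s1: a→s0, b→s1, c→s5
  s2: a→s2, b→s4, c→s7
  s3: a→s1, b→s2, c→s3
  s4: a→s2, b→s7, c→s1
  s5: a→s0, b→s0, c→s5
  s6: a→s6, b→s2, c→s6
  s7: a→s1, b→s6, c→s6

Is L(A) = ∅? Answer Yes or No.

The states reachable from the start state are {s0, s1, s2, s4, s5, s6, s7}.
None of the accepting states {s3} is reachable, so no string is accepted and L(A) = ∅.

Yes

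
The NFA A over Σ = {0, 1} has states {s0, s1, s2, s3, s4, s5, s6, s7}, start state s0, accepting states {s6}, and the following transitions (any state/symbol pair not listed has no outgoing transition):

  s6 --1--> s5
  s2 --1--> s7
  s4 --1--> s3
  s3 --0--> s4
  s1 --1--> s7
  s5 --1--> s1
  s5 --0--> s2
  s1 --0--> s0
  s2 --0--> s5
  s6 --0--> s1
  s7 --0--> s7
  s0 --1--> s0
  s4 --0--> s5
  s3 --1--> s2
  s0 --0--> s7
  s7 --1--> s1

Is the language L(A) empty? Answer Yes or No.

Yes

The states reachable from the start state are {s0, s1, s7}.
None of the accepting states {s6} is reachable, so no string is accepted and L(A) = ∅.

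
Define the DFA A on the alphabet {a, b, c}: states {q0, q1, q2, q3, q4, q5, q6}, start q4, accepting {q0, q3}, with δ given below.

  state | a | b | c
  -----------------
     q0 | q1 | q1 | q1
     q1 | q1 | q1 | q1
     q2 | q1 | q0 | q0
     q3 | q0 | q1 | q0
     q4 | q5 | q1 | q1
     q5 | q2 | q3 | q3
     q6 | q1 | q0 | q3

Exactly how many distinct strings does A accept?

8

The useful subgraph on states {q0, q2, q3, q4, q5} is acyclic, so L(A) is finite; the longest accepting path visits 4 useful states, giving maximum string length 3.
Counting accepting paths from q4 by length: 2 of length 2, 6 of length 3. Total 8.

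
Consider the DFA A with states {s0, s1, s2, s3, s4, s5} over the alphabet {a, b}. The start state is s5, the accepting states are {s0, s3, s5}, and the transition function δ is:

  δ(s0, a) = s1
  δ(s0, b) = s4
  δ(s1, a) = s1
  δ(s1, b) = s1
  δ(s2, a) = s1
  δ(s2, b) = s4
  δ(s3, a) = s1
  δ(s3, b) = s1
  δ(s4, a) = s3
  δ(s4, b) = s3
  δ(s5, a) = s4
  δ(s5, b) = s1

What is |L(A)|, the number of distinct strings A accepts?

3

The useful subgraph on states {s3, s4, s5} is acyclic, so L(A) is finite; the longest accepting path visits 3 useful states, giving maximum string length 2.
Counting accepting paths from s5 by length: 1 of length 0, 2 of length 2. Total 3.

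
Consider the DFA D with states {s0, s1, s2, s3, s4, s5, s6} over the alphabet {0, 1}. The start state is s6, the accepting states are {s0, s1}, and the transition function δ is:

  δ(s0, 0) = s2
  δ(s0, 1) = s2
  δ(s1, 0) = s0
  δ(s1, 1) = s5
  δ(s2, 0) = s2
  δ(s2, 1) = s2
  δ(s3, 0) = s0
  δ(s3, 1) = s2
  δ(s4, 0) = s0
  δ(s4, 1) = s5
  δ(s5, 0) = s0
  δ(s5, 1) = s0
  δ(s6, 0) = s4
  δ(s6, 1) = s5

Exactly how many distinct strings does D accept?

5

The useful subgraph on states {s0, s4, s5, s6} is acyclic, so L(D) is finite; the longest accepting path visits 4 useful states, giving maximum string length 3.
Counting accepting paths from s6 by length: 3 of length 2, 2 of length 3. Total 5.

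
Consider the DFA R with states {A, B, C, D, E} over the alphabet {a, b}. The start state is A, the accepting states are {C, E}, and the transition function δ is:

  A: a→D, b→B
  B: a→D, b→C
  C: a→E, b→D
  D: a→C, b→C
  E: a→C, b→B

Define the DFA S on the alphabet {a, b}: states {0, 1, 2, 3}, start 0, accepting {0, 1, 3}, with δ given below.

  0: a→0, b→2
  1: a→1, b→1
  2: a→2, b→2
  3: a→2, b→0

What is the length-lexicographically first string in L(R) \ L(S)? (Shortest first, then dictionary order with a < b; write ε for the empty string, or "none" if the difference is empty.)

ab

The string ab is accepted by R but not by S.
No shorter string lies in the difference, and ab is the lexicographically first length-2 string in L(R) \ L(S).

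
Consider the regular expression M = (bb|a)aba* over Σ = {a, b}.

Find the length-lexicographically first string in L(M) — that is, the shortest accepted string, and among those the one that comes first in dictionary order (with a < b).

By inspection of the expression, no string of length less than 3 matches, and aab is the lexicographically first match of length 3.

aab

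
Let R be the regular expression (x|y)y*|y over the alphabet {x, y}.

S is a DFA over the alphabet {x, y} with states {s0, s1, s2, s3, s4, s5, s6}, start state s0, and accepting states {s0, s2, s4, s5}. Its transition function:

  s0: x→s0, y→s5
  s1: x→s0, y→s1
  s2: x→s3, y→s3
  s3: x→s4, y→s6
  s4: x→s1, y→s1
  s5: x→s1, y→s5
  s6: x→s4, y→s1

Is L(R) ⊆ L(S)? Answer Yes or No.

Converting the expression R to a DFA (subset construction, then merging equivalent states) gives the minimal DFA with states {r0, r1, r2}, start state r0, accepting states {r1} and transitions r0: x→r1, y→r1; r1: x→r2, y→r1; r2: x→r2, y→r2.
Exploring the product automaton R × S from the start pair (r0, s0), following both machines on each input symbol, reaches 6 state pairs: (r0, s0), (r1, s0), (r1, s5), (r2, s0), (r2, s1), (r2, s5).
R accepts in {r1} and S accepts in {s0, s2, s4, s5}. The reachable pairs whose R-component is accepting are (r1, s0), (r1, s5); in each of them the S-component is accepting too, so the product for L(R) \ L(S) (R-component accepting, S-component rejecting) has no reachable accepting pair and the difference is empty.
Hence every string in L(R) is also in L(S).

Yes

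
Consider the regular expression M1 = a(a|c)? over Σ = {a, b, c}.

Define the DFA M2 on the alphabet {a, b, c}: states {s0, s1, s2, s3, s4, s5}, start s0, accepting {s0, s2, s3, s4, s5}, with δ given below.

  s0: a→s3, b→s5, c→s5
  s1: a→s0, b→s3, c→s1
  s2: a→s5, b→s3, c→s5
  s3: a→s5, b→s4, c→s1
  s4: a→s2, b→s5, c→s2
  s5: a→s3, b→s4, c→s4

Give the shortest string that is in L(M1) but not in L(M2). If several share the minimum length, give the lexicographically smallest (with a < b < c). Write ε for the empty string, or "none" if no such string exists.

The string ac is accepted by M1 but not by M2.
No shorter string lies in the difference, and ac is the lexicographically first length-2 string in L(M1) \ L(M2).

ac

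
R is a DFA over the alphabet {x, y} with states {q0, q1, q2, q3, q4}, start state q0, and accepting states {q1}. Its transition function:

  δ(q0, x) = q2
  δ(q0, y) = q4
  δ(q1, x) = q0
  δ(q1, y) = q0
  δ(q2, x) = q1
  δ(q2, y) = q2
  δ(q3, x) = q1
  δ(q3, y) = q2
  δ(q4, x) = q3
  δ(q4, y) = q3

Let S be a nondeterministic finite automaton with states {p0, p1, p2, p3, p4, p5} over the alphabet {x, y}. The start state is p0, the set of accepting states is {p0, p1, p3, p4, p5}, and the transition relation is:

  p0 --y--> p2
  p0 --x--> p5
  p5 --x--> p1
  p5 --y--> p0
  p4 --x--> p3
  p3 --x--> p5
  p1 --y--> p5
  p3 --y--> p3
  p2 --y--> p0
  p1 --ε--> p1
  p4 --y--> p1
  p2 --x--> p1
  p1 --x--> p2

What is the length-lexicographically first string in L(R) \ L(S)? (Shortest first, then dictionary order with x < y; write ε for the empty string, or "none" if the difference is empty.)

yxx

The string yxx is accepted by R but not by S.
No shorter string lies in the difference, and yxx is the lexicographically first length-3 string in L(R) \ L(S).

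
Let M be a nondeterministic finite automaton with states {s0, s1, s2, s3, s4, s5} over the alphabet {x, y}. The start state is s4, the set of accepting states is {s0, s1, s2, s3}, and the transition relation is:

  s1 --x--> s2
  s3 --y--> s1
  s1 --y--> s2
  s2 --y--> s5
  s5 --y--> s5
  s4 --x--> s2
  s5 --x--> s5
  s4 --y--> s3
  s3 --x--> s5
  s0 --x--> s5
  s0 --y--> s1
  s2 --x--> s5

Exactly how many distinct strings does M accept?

The useful subgraph on states {s1, s2, s3, s4} is acyclic, so L(M) is finite; the longest accepting path visits 4 useful states, giving maximum string length 3.
Counting accepting paths from s4 by length: 2 of length 1, 1 of length 2, 2 of length 3. Total 5.

5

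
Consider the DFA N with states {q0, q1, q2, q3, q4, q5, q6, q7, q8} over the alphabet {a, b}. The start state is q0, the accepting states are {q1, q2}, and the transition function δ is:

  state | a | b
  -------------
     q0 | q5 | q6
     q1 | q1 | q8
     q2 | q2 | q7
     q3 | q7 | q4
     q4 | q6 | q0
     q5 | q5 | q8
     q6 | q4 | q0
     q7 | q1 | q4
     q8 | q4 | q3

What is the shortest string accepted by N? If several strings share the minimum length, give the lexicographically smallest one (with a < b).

A breadth-first search from q0 reaches an accepting state first via the path q0 → q5 → q8 → q3 → q7 → q1 on input abbaa.
No string of length < 5 is accepted (BFS exhausts all shorter strings without reaching an accepting state), and abbaa is the lexicographically least accepting string of length 5.

abbaa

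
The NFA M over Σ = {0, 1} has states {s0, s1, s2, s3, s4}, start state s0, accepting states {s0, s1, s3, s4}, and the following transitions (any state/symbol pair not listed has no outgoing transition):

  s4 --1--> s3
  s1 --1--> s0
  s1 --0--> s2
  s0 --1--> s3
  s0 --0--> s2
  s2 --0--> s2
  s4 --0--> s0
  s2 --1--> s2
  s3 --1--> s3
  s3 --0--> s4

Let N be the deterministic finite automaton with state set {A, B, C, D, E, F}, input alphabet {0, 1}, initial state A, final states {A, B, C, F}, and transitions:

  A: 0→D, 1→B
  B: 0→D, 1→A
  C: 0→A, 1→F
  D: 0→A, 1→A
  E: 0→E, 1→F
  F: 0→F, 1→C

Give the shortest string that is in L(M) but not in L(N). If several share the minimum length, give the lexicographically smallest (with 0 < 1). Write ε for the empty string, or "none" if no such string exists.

The string 10 is accepted by M but not by N.
No shorter string lies in the difference, and 10 is the lexicographically first length-2 string in L(M) \ L(N).

10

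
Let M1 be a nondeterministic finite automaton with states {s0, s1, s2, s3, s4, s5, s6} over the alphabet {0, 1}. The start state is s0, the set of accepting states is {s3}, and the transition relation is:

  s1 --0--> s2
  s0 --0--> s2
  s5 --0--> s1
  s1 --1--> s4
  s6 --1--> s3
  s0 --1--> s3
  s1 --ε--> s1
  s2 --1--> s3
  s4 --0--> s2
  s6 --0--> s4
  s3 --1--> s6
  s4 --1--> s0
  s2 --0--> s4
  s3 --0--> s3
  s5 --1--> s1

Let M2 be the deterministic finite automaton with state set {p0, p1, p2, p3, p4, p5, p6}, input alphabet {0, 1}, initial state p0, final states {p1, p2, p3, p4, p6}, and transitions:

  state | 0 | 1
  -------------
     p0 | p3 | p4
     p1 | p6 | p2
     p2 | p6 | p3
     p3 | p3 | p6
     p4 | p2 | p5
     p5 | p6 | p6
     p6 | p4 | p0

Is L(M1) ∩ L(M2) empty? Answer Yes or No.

No

The string 1 is accepted by both M1 and M2.
Hence L(M1) ∩ L(M2) ≠ ∅.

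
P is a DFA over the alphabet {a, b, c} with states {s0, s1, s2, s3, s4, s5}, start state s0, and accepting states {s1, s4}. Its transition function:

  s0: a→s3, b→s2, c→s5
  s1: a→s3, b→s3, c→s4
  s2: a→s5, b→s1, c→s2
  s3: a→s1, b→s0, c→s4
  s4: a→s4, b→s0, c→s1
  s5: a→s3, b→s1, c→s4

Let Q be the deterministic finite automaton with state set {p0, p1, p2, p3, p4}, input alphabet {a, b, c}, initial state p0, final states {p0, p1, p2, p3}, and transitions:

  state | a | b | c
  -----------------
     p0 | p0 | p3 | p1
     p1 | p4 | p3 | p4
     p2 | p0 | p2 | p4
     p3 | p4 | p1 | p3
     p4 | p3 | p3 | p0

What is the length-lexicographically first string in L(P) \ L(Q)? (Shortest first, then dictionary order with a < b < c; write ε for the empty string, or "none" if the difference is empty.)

cc

The string cc is accepted by P but not by Q.
No shorter string lies in the difference, and cc is the lexicographically first length-2 string in L(P) \ L(Q).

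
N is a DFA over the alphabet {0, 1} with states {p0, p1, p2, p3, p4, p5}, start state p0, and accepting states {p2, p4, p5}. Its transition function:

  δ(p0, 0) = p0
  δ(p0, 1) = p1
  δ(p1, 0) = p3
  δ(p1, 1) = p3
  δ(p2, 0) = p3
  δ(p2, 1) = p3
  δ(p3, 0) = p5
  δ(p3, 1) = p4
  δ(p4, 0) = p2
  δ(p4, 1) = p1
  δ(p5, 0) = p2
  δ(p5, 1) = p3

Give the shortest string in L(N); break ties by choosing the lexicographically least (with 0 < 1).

A breadth-first search from p0 reaches an accepting state first via the path p0 → p1 → p3 → p5 on input 100.
No string of length < 3 is accepted (BFS exhausts all shorter strings without reaching an accepting state), and 100 is the lexicographically least accepting string of length 3.

100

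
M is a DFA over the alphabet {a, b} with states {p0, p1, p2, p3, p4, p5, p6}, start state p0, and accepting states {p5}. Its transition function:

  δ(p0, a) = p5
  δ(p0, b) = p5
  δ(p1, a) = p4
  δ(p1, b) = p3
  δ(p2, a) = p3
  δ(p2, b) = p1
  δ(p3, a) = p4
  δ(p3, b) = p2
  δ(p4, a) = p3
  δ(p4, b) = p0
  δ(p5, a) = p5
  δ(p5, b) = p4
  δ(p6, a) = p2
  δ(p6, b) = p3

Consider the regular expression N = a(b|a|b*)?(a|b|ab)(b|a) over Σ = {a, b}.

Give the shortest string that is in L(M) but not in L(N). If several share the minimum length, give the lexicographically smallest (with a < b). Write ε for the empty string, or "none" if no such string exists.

The string a is accepted by M but not by N.
No shorter string lies in the difference, and a is the lexicographically first length-1 string in L(M) \ L(N).

a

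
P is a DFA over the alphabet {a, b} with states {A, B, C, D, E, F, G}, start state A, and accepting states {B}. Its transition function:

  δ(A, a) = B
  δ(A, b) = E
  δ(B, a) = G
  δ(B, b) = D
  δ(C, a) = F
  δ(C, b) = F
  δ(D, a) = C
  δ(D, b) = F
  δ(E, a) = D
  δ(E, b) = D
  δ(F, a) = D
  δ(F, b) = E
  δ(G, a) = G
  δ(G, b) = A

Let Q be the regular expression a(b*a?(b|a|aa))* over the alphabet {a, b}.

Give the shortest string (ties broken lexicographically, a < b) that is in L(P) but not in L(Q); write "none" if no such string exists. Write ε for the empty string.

none

Converting the expression Q to a DFA (subset construction, then merging equivalent states) gives the minimal DFA with states {q0, q1, q2}, start state q0, accepting states {q1} and transitions q0: a→q1, b→q2; q1: a→q1, b→q1; q2: a→q2, b→q2.
Exploring the product automaton P × Q from the start pair (A, q0), following both machines on each input symbol, reaches 12 state pairs: (A, q0), (B, q1), (E, q2), (G, q1), (D, q1), (D, q2), (A, q1), (C, q1), (F, q1), (C, q2), (F, q2), (E, q1).
P accepts in {B} and Q accepts in {q1}. The reachable pairs whose P-component is accepting are (B, q1); in each of them the Q-component is accepting too, so the product for L(P) \ L(Q) (P-component accepting, Q-component rejecting) has no reachable accepting pair and the difference is empty.
So every string accepted by P is also accepted by Q: L(P) \ L(Q) = ∅ and there is no such string.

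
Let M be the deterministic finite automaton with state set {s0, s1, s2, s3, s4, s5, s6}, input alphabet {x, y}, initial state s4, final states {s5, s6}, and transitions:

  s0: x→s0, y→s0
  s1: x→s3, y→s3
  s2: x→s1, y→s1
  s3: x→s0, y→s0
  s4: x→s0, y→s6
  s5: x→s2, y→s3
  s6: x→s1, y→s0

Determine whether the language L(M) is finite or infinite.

The useful states (reachable from s4 and able to reach an accepting state) are {s4, s6}.
Restricted to these states the transition graph has no cycle, so every accepting path has bounded length and L is finite.

finite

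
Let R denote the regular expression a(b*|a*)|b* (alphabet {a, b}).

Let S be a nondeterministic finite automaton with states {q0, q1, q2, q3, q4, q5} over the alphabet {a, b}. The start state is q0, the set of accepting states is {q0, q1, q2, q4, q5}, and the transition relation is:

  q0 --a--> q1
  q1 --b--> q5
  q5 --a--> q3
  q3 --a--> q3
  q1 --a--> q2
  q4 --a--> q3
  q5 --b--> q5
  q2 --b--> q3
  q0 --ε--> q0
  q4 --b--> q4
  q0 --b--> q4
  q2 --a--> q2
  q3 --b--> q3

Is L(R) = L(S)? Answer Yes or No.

Converting the expression R to a DFA (subset construction, then merging equivalent states) gives the minimal DFA with states {r0, r1, r2, r3, r4}, start state r0, accepting states {r0, r1, r2, r3} and transitions r0: a→r1, b→r2; r1: a→r3, b→r2; r2: a→r4, b→r2; r3: a→r3, b→r4; r4: a→r4, b→r4.
Exploring the product automaton R × S from the start pair (r0, q0), following both machines on each input symbol, reaches 6 state pairs: (r0, q0), (r1, q1), (r2, q4), (r3, q2), (r2, q5), (r4, q3).
R accepts in {r0, r1, r2, r3} and S accepts in {q0, q1, q2, q4, q5}. In every reachable pair the two components are either both accepting — (r0, q0), (r1, q1), (r2, q4), (r3, q2), (r2, q5) — or both non-accepting, so no string is accepted by exactly one of the machines: L(R) \ L(S) and L(S) \ L(R) are both empty.
Hence every string is accepted by R iff it is accepted by S, and the two languages coincide.

Yes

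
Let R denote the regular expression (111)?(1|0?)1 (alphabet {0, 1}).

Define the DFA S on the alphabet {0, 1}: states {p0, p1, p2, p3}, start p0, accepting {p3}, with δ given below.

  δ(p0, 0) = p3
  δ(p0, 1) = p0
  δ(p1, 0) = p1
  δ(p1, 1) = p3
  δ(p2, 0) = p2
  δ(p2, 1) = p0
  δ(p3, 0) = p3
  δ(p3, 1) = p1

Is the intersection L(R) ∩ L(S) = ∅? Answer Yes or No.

Yes

Converting the expression R to a DFA (subset construction, then merging equivalent states) gives the minimal DFA with states {r0, r1, r2, r3, r4, r5, r6, r7}, start state r0, accepting states {r2, r4, r5, r7} and transitions r0: 0→r1, 1→r2; r1: 0→r3, 1→r4; r2: 0→r3, 1→r5; r3: 0→r3, 1→r3; r4: 0→r3, 1→r3; r5: 0→r3, 1→r6; r6: 0→r1, 1→r7; r7: 0→r3, 1→r4.
Exploring the product automaton R × S from the start pair (r0, p0), following both machines on each input symbol, reaches 11 state pairs: (r0, p0), (r1, p3), (r2, p0), (r3, p3), (r4, p1), (r5, p0), (r3, p1), (r6, p0), (r7, p0), (r4, p0), (r3, p0).
R accepts in {r2, r4, r5, r7} and S accepts in {p3}; no reachable pair has both components accepting, so no string drives both machines to acceptance simultaneously and L(R) ∩ L(S) = ∅.
So no string is accepted by both, and the intersection is empty.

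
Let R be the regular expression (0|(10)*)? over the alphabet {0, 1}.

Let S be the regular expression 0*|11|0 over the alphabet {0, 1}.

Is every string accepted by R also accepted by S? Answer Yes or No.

No

The string 10 is in L(R) but not in L(S).
So L(R) ⊄ L(S).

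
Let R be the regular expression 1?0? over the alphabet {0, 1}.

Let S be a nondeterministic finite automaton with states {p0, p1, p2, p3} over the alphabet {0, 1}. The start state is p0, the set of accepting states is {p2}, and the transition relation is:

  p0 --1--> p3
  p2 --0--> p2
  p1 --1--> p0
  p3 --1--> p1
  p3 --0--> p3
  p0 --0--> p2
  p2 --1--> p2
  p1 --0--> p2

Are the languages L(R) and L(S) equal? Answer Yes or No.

No

The empty string ε is accepted by R but rejected by S.
So L(R) ≠ L(S).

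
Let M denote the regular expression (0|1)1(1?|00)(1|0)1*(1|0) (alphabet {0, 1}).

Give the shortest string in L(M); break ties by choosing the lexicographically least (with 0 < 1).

0100

By inspection of the expression, no string of length less than 4 matches, and 0100 is the lexicographically first match of length 4.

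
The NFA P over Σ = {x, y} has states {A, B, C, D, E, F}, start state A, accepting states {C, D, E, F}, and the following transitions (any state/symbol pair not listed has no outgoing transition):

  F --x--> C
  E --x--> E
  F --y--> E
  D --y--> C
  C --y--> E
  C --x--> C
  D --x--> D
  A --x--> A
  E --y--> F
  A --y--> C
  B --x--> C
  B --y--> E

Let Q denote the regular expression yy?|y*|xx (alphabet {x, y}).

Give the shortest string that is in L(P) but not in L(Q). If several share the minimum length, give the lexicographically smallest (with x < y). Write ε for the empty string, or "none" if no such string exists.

xy

The string xy is accepted by P but not by Q.
No shorter string lies in the difference, and xy is the lexicographically first length-2 string in L(P) \ L(Q).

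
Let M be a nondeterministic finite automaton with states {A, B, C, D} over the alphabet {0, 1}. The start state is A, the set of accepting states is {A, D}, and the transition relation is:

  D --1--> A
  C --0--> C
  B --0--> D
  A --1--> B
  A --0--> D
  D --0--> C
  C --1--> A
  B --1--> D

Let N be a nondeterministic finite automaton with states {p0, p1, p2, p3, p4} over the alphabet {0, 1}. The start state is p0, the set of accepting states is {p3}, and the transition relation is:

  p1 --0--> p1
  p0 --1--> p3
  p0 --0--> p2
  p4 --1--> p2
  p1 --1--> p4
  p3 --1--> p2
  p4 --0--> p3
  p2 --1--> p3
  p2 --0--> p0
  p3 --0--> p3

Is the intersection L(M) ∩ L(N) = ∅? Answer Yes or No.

No

The string 01 is accepted by both M and N.
Hence L(M) ∩ L(N) ≠ ∅.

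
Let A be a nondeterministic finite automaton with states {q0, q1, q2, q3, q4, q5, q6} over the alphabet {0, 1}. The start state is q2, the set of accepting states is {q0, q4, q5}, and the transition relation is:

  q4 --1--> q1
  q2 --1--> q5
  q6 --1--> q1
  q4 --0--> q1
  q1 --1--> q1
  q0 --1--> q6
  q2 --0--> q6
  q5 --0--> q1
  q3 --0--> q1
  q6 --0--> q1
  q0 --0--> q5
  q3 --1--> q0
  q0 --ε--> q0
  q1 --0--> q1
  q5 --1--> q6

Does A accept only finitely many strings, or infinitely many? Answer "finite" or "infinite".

finite

The useful states (reachable from q2 and able to reach an accepting state) are {q2, q5}.
Restricted to these states the transition graph has no cycle, so every accepting path has bounded length and L is finite.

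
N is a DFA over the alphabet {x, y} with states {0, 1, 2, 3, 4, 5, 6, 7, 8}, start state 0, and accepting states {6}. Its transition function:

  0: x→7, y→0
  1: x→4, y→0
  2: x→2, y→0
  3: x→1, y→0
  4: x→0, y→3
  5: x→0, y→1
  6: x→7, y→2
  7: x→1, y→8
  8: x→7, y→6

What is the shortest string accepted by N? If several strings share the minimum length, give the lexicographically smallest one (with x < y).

xyy

A breadth-first search from 0 reaches an accepting state first via the path 0 → 7 → 8 → 6 on input xyy.
No string of length < 3 is accepted (BFS exhausts all shorter strings without reaching an accepting state), and xyy is the lexicographically least accepting string of length 3.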